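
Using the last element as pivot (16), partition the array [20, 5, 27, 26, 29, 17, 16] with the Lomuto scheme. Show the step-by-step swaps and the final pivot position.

Lomuto partition with pivot = 16:

Initial array: [20, 5, 27, 26, 29, 17, 16]

arr[0]=20 > 16: no swap
arr[1]=5 <= 16: swap with position 0, array becomes [5, 20, 27, 26, 29, 17, 16]
arr[2]=27 > 16: no swap
arr[3]=26 > 16: no swap
arr[4]=29 > 16: no swap
arr[5]=17 > 16: no swap

Place pivot at position 1: [5, 16, 27, 26, 29, 17, 20]
Pivot position: 1

After partitioning with pivot 16, the array becomes [5, 16, 27, 26, 29, 17, 20]. The pivot is placed at index 1. All elements to the left of the pivot are <= 16, and all elements to the right are > 16.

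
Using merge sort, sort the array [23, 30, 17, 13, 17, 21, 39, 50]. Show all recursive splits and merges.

Merge sort trace:

Split: [23, 30, 17, 13, 17, 21, 39, 50] -> [23, 30, 17, 13] and [17, 21, 39, 50]
  Split: [23, 30, 17, 13] -> [23, 30] and [17, 13]
    Split: [23, 30] -> [23] and [30]
    Merge: [23] + [30] -> [23, 30]
    Split: [17, 13] -> [17] and [13]
    Merge: [17] + [13] -> [13, 17]
  Merge: [23, 30] + [13, 17] -> [13, 17, 23, 30]
  Split: [17, 21, 39, 50] -> [17, 21] and [39, 50]
    Split: [17, 21] -> [17] and [21]
    Merge: [17] + [21] -> [17, 21]
    Split: [39, 50] -> [39] and [50]
    Merge: [39] + [50] -> [39, 50]
  Merge: [17, 21] + [39, 50] -> [17, 21, 39, 50]
Merge: [13, 17, 23, 30] + [17, 21, 39, 50] -> [13, 17, 17, 21, 23, 30, 39, 50]

Final sorted array: [13, 17, 17, 21, 23, 30, 39, 50]

The merge sort proceeds by recursively splitting the array and merging sorted halves.
After all merges, the sorted array is [13, 17, 17, 21, 23, 30, 39, 50].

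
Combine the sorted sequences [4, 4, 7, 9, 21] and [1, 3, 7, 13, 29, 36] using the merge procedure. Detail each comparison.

Merging process:

Compare 4 vs 1: take 1 from right. Merged: [1]
Compare 4 vs 3: take 3 from right. Merged: [1, 3]
Compare 4 vs 7: take 4 from left. Merged: [1, 3, 4]
Compare 4 vs 7: take 4 from left. Merged: [1, 3, 4, 4]
Compare 7 vs 7: take 7 from left. Merged: [1, 3, 4, 4, 7]
Compare 9 vs 7: take 7 from right. Merged: [1, 3, 4, 4, 7, 7]
Compare 9 vs 13: take 9 from left. Merged: [1, 3, 4, 4, 7, 7, 9]
Compare 21 vs 13: take 13 from right. Merged: [1, 3, 4, 4, 7, 7, 9, 13]
Compare 21 vs 29: take 21 from left. Merged: [1, 3, 4, 4, 7, 7, 9, 13, 21]
Append remaining from right: [29, 36]. Merged: [1, 3, 4, 4, 7, 7, 9, 13, 21, 29, 36]

Final merged array: [1, 3, 4, 4, 7, 7, 9, 13, 21, 29, 36]
Total comparisons: 9

The merged array is [1, 3, 4, 4, 7, 7, 9, 13, 21, 29, 36], requiring 9 comparisons. The merge step runs in O(n) time where n is the total number of elements.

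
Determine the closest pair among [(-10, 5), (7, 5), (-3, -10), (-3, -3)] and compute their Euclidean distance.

Computing all pairwise distances among 4 points:

d((-10, 5), (7, 5)) = 17.0
d((-10, 5), (-3, -10)) = 16.5529
d((-10, 5), (-3, -3)) = 10.6301
d((7, 5), (-3, -10)) = 18.0278
d((7, 5), (-3, -3)) = 12.8062
d((-3, -10), (-3, -3)) = 7.0 <-- minimum

Closest pair: (-3, -10) and (-3, -3) with distance 7.0

The closest pair is (-3, -10) and (-3, -3) with Euclidean distance 7.0. For 4 points, brute-force pairwise comparison is shown above. For large n, the divide-and-conquer algorithm (sort by x, recurse on halves, check the dividing strip) achieves O(n log n).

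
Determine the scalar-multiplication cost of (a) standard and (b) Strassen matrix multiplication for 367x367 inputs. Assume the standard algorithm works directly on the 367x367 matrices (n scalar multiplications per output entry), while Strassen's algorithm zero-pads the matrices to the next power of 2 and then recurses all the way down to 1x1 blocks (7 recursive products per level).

Matrix multiplication for 367x367 matrices:

Strassen's algorithm requires power-of-2 dimensions. Pad 367x367 to 512x512 (next power of 2).

Standard algorithm: 367^3 = 49430863 multiplications
Strassen's algorithm: 7^(log2(512)) = 7^9 = 40353607 multiplications
Savings: 49430863 - 40353607 = 9077256 multiplications

Standard: 49430863 multiplications (367^3). Strassen: 40353607 multiplications (7^9, after padding to 512x512). Strassen reduces 8 recursive multiplications to 7 at each level.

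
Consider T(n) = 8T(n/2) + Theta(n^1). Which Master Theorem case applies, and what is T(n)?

Master Theorem for T(n) = 8T(n/2) + O(n^1):

a = 8, b = 2, c = 1
log_b(a) = log_2(8) = 3.0000

Case 1: c = 1 < log_2(8) = 3.0000
T(n) = O(n^(log_2 8)) = O(n^3)

For T(n) = 8T(n/2) + O(n^1): log_2(8) = 3.0000. This is Case 1 of the Master Theorem (c < log_b(a), work dominated by leaves), giving O(n^3).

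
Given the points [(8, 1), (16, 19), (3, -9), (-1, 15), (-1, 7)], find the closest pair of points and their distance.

Computing all pairwise distances among 5 points:

d((8, 1), (16, 19)) = 19.6977
d((8, 1), (3, -9)) = 11.1803
d((8, 1), (-1, 15)) = 16.6433
d((8, 1), (-1, 7)) = 10.8167
d((16, 19), (3, -9)) = 30.8707
d((16, 19), (-1, 15)) = 17.4642
d((16, 19), (-1, 7)) = 20.8087
d((3, -9), (-1, 15)) = 24.3311
d((3, -9), (-1, 7)) = 16.4924
d((-1, 15), (-1, 7)) = 8.0 <-- minimum

Closest pair: (-1, 15) and (-1, 7) with distance 8.0

The closest pair is (-1, 15) and (-1, 7) with Euclidean distance 8.0. For 5 points, brute-force pairwise comparison is shown above. For large n, the divide-and-conquer algorithm (sort by x, recurse on halves, check the dividing strip) achieves O(n log n).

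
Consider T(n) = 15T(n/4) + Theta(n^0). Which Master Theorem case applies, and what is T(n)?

Master Theorem for T(n) = 15T(n/4) + O(n^0):

a = 15, b = 4, c = 0
log_b(a) = log_4(15) = 1.9534

Case 1: c = 0 < log_4(15) = 1.9534
T(n) = O(n^(log_4 15))

For T(n) = 15T(n/4) + O(n^0): log_4(15) = 1.9534. This is Case 1 of the Master Theorem (c < log_b(a), work dominated by leaves), giving O(n^(log_4 15)).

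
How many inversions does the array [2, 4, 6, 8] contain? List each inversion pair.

Finding inversions in [2, 4, 6, 8]:


Total inversions: 0

The array has 0 inversions. It is already sorted.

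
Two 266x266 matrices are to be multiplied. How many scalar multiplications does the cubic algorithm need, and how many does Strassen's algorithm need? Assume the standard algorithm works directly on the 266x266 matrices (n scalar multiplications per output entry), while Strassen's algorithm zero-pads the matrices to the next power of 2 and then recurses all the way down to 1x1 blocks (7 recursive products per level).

Matrix multiplication for 266x266 matrices:

Strassen's algorithm requires power-of-2 dimensions. Pad 266x266 to 512x512 (next power of 2).

Standard algorithm: 266^3 = 18821096 multiplications
Strassen's algorithm: 7^(log2(512)) = 7^9 = 40353607 multiplications
Difference: 18821096 - 40353607 = -21532511 (Strassen uses MORE here due to padding overhead — for small or just-over-power-of-2 n, padding can outweigh the per-level savings)

Standard: 18821096 multiplications (266^3). Strassen: 40353607 multiplications (7^9, after padding to 512x512). Strassen reduces 8 recursive multiplications to 7 at each level.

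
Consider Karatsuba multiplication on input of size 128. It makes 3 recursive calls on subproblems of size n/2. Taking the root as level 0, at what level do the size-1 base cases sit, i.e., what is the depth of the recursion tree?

For divide and conquer with division factor 2:

Problem sizes at each level:
Level 0: 128
Level 1: 64
Level 2: 32
Level 3: 16
Level 4: 8
Level 5: 4
Level 6: 2
Level 7: 1

The root is level 0 and the size-1 base case is level 7 (the tree spans levels 0 through 7, i.e. 8 levels counting the root), so the depth is the number of divisions: log_2(128) = 7

The recursion tree depth is log_2(128) = 7. At each level, the problem size is divided by 2, so it takes 7 divisions to reduce to a base case of size 1. The algorithm makes 3 recursive calls at each level.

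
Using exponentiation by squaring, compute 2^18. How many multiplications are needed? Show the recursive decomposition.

Computing 2^18 by squaring (build up from 2^1; each line after the first costs one multiplication):

2^1 = 2
2^2 = (2^1)^2 = 2^2 = 4
2^4 = (2^2)^2 = 4^2 = 16
2^8 = (2^4)^2 = 16^2 = 256
2^9 = 2 * 2^8 = 2 * 256 = 512
2^18 = (2^9)^2 = 512^2 = 262144

Result: 262144
Multiplications needed: 5 (5 lines after 2^1)

2^18 = 262144. Using exponentiation by squaring, this requires 5 multiplications. The key idea: if the exponent is even, square the half-power; if odd, multiply by the base once.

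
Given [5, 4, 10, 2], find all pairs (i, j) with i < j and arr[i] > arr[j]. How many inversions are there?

Finding inversions in [5, 4, 10, 2]:

(0, 1): arr[0]=5 > arr[1]=4
(0, 3): arr[0]=5 > arr[3]=2
(1, 3): arr[1]=4 > arr[3]=2
(2, 3): arr[2]=10 > arr[3]=2

Total inversions: 4

The array has 4 inversion(s): (0,1), (0,3), (1,3), (2,3). Each pair (i,j) satisfies i < j and arr[i] > arr[j].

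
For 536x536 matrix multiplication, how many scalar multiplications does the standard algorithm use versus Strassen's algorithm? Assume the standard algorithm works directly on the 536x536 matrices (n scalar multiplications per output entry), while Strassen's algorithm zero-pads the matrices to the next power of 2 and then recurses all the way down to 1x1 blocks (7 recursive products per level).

Matrix multiplication for 536x536 matrices:

Strassen's algorithm requires power-of-2 dimensions. Pad 536x536 to 1024x1024 (next power of 2).

Standard algorithm: 536^3 = 153990656 multiplications
Strassen's algorithm: 7^(log2(1024)) = 7^10 = 282475249 multiplications
Difference: 153990656 - 282475249 = -128484593 (Strassen uses MORE here due to padding overhead — for small or just-over-power-of-2 n, padding can outweigh the per-level savings)

Standard: 153990656 multiplications (536^3). Strassen: 282475249 multiplications (7^10, after padding to 1024x1024). Strassen reduces 8 recursive multiplications to 7 at each level.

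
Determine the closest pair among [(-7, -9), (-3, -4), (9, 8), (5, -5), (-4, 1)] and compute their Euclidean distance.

Computing all pairwise distances among 5 points:

d((-7, -9), (-3, -4)) = 6.4031
d((-7, -9), (9, 8)) = 23.3452
d((-7, -9), (5, -5)) = 12.6491
d((-7, -9), (-4, 1)) = 10.4403
d((-3, -4), (9, 8)) = 16.9706
d((-3, -4), (5, -5)) = 8.0623
d((-3, -4), (-4, 1)) = 5.099 <-- minimum
d((9, 8), (5, -5)) = 13.6015
d((9, 8), (-4, 1)) = 14.7648
d((5, -5), (-4, 1)) = 10.8167

Closest pair: (-3, -4) and (-4, 1) with distance 5.099

The closest pair is (-3, -4) and (-4, 1) with Euclidean distance 5.099. For 5 points, brute-force pairwise comparison is shown above. For large n, the divide-and-conquer algorithm (sort by x, recurse on halves, check the dividing strip) achieves O(n log n).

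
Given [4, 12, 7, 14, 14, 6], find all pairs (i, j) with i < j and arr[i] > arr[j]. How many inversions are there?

Finding inversions in [4, 12, 7, 14, 14, 6]:

(1, 2): arr[1]=12 > arr[2]=7
(1, 5): arr[1]=12 > arr[5]=6
(2, 5): arr[2]=7 > arr[5]=6
(3, 5): arr[3]=14 > arr[5]=6
(4, 5): arr[4]=14 > arr[5]=6

Total inversions: 5

The array has 5 inversion(s): (1,2), (1,5), (2,5), (3,5), (4,5). Each pair (i,j) satisfies i < j and arr[i] > arr[j].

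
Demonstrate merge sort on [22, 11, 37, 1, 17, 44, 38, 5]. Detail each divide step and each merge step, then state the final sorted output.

Merge sort trace:

Split: [22, 11, 37, 1, 17, 44, 38, 5] -> [22, 11, 37, 1] and [17, 44, 38, 5]
  Split: [22, 11, 37, 1] -> [22, 11] and [37, 1]
    Split: [22, 11] -> [22] and [11]
    Merge: [22] + [11] -> [11, 22]
    Split: [37, 1] -> [37] and [1]
    Merge: [37] + [1] -> [1, 37]
  Merge: [11, 22] + [1, 37] -> [1, 11, 22, 37]
  Split: [17, 44, 38, 5] -> [17, 44] and [38, 5]
    Split: [17, 44] -> [17] and [44]
    Merge: [17] + [44] -> [17, 44]
    Split: [38, 5] -> [38] and [5]
    Merge: [38] + [5] -> [5, 38]
  Merge: [17, 44] + [5, 38] -> [5, 17, 38, 44]
Merge: [1, 11, 22, 37] + [5, 17, 38, 44] -> [1, 5, 11, 17, 22, 37, 38, 44]

Final sorted array: [1, 5, 11, 17, 22, 37, 38, 44]

The merge sort proceeds by recursively splitting the array and merging sorted halves.
After all merges, the sorted array is [1, 5, 11, 17, 22, 37, 38, 44].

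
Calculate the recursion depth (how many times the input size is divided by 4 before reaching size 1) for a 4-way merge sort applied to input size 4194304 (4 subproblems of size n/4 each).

For divide and conquer with division factor 4:

Problem sizes at each level:
Level 0: 4194304
Level 1: 1048576
Level 2: 262144
Level 3: 65536
Level 4: 16384
Level 5: 4096
Level 6: 1024
Level 7: 256
Level 8: 64
Level 9: 16
Level 10: 4
Level 11: 1

The root is level 0 and the size-1 base case is level 11 (the tree spans levels 0 through 11, i.e. 12 levels counting the root), so the depth is the number of divisions: log_4(4194304) = 11

The recursion tree depth is log_4(4194304) = 11. At each level, the problem size is divided by 4, so it takes 11 divisions to reduce to a base case of size 1. The algorithm makes 4 recursive calls at each level.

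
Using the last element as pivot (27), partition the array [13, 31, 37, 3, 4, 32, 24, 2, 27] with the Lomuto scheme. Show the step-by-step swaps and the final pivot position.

Lomuto partition with pivot = 27:

Initial array: [13, 31, 37, 3, 4, 32, 24, 2, 27]

arr[0]=13 <= 27: swap with position 0, array becomes [13, 31, 37, 3, 4, 32, 24, 2, 27]
arr[1]=31 > 27: no swap
arr[2]=37 > 27: no swap
arr[3]=3 <= 27: swap with position 1, array becomes [13, 3, 37, 31, 4, 32, 24, 2, 27]
arr[4]=4 <= 27: swap with position 2, array becomes [13, 3, 4, 31, 37, 32, 24, 2, 27]
arr[5]=32 > 27: no swap
arr[6]=24 <= 27: swap with position 3, array becomes [13, 3, 4, 24, 37, 32, 31, 2, 27]
arr[7]=2 <= 27: swap with position 4, array becomes [13, 3, 4, 24, 2, 32, 31, 37, 27]

Place pivot at position 5: [13, 3, 4, 24, 2, 27, 31, 37, 32]
Pivot position: 5

After partitioning with pivot 27, the array becomes [13, 3, 4, 24, 2, 27, 31, 37, 32]. The pivot is placed at index 5. All elements to the left of the pivot are <= 27, and all elements to the right are > 27.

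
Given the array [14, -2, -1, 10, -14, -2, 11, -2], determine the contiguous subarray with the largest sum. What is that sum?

Using Kadane's algorithm on [14, -2, -1, 10, -14, -2, 11, -2]:

Scanning through the array:
Position 1 (value -2): max_ending_here = 12, max_so_far = 14
Position 2 (value -1): max_ending_here = 11, max_so_far = 14
Position 3 (value 10): max_ending_here = 21, max_so_far = 21
Position 4 (value -14): max_ending_here = 7, max_so_far = 21
Position 5 (value -2): max_ending_here = 5, max_so_far = 21
Position 6 (value 11): max_ending_here = 16, max_so_far = 21
Position 7 (value -2): max_ending_here = 14, max_so_far = 21

Maximum subarray: [14, -2, -1, 10]
Maximum sum: 21

The maximum subarray is [14, -2, -1, 10] with sum 21. This subarray runs from index 0 to index 3.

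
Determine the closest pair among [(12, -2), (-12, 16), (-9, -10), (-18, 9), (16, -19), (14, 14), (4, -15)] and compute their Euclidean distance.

Computing all pairwise distances among 7 points:

d((12, -2), (-12, 16)) = 30.0
d((12, -2), (-9, -10)) = 22.4722
d((12, -2), (-18, 9)) = 31.9531
d((12, -2), (16, -19)) = 17.4642
d((12, -2), (14, 14)) = 16.1245
d((12, -2), (4, -15)) = 15.2643
d((-12, 16), (-9, -10)) = 26.1725
d((-12, 16), (-18, 9)) = 9.2195 <-- minimum
d((-12, 16), (16, -19)) = 44.8219
d((-12, 16), (14, 14)) = 26.0768
d((-12, 16), (4, -15)) = 34.8855
d((-9, -10), (-18, 9)) = 21.0238
d((-9, -10), (16, -19)) = 26.5707
d((-9, -10), (14, 14)) = 33.2415
d((-9, -10), (4, -15)) = 13.9284
d((-18, 9), (16, -19)) = 44.0454
d((-18, 9), (14, 14)) = 32.3883
d((-18, 9), (4, -15)) = 32.5576
d((16, -19), (14, 14)) = 33.0606
d((16, -19), (4, -15)) = 12.6491
d((14, 14), (4, -15)) = 30.6757

Closest pair: (-12, 16) and (-18, 9) with distance 9.2195

The closest pair is (-12, 16) and (-18, 9) with Euclidean distance 9.2195. For 7 points, brute-force pairwise comparison is shown above. For large n, the divide-and-conquer algorithm (sort by x, recurse on halves, check the dividing strip) achieves O(n log n).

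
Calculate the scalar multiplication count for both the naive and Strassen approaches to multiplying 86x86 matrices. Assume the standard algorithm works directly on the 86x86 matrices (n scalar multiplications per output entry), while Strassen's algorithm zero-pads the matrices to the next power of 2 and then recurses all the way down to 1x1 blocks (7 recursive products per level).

Matrix multiplication for 86x86 matrices:

Strassen's algorithm requires power-of-2 dimensions. Pad 86x86 to 128x128 (next power of 2).

Standard algorithm: 86^3 = 636056 multiplications
Strassen's algorithm: 7^(log2(128)) = 7^7 = 823543 multiplications
Difference: 636056 - 823543 = -187487 (Strassen uses MORE here due to padding overhead — for small or just-over-power-of-2 n, padding can outweigh the per-level savings)

Standard: 636056 multiplications (86^3). Strassen: 823543 multiplications (7^7, after padding to 128x128). Strassen reduces 8 recursive multiplications to 7 at each level.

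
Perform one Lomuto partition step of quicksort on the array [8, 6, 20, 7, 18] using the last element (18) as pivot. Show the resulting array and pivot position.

Lomuto partition with pivot = 18:

Initial array: [8, 6, 20, 7, 18]

arr[0]=8 <= 18: swap with position 0, array becomes [8, 6, 20, 7, 18]
arr[1]=6 <= 18: swap with position 1, array becomes [8, 6, 20, 7, 18]
arr[2]=20 > 18: no swap
arr[3]=7 <= 18: swap with position 2, array becomes [8, 6, 7, 20, 18]

Place pivot at position 3: [8, 6, 7, 18, 20]
Pivot position: 3

After partitioning with pivot 18, the array becomes [8, 6, 7, 18, 20]. The pivot is placed at index 3. All elements to the left of the pivot are <= 18, and all elements to the right are > 18.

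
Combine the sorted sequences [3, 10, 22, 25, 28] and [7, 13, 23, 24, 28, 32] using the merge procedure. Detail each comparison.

Merging process:

Compare 3 vs 7: take 3 from left. Merged: [3]
Compare 10 vs 7: take 7 from right. Merged: [3, 7]
Compare 10 vs 13: take 10 from left. Merged: [3, 7, 10]
Compare 22 vs 13: take 13 from right. Merged: [3, 7, 10, 13]
Compare 22 vs 23: take 22 from left. Merged: [3, 7, 10, 13, 22]
Compare 25 vs 23: take 23 from right. Merged: [3, 7, 10, 13, 22, 23]
Compare 25 vs 24: take 24 from right. Merged: [3, 7, 10, 13, 22, 23, 24]
Compare 25 vs 28: take 25 from left. Merged: [3, 7, 10, 13, 22, 23, 24, 25]
Compare 28 vs 28: take 28 from left. Merged: [3, 7, 10, 13, 22, 23, 24, 25, 28]
Append remaining from right: [28, 32]. Merged: [3, 7, 10, 13, 22, 23, 24, 25, 28, 28, 32]

Final merged array: [3, 7, 10, 13, 22, 23, 24, 25, 28, 28, 32]
Total comparisons: 9

The merged array is [3, 7, 10, 13, 22, 23, 24, 25, 28, 28, 32], requiring 9 comparisons. The merge step runs in O(n) time where n is the total number of elements.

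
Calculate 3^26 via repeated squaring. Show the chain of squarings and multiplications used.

Computing 3^26 by squaring (build up from 3^1; each line after the first costs one multiplication):

3^1 = 3
3^2 = (3^1)^2 = 3^2 = 9
3^3 = 3 * 3^2 = 3 * 9 = 27
3^6 = (3^3)^2 = 27^2 = 729
3^12 = (3^6)^2 = 729^2 = 531441
3^13 = 3 * 3^12 = 3 * 531441 = 1594323
3^26 = (3^13)^2 = 1594323^2 = 2541865828329

Result: 2541865828329
Multiplications needed: 6 (6 lines after 3^1)

3^26 = 2541865828329. Using exponentiation by squaring, this requires 6 multiplications. The key idea: if the exponent is even, square the half-power; if odd, multiply by the base once.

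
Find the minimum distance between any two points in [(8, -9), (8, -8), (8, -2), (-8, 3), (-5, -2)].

Computing all pairwise distances among 5 points:

d((8, -9), (8, -8)) = 1.0 <-- minimum
d((8, -9), (8, -2)) = 7.0
d((8, -9), (-8, 3)) = 20.0
d((8, -9), (-5, -2)) = 14.7648
d((8, -8), (8, -2)) = 6.0
d((8, -8), (-8, 3)) = 19.4165
d((8, -8), (-5, -2)) = 14.3178
d((8, -2), (-8, 3)) = 16.7631
d((8, -2), (-5, -2)) = 13.0
d((-8, 3), (-5, -2)) = 5.831

Closest pair: (8, -9) and (8, -8) with distance 1.0

The closest pair is (8, -9) and (8, -8) with Euclidean distance 1.0. For 5 points, brute-force pairwise comparison is shown above. For large n, the divide-and-conquer algorithm (sort by x, recurse on halves, check the dividing strip) achieves O(n log n).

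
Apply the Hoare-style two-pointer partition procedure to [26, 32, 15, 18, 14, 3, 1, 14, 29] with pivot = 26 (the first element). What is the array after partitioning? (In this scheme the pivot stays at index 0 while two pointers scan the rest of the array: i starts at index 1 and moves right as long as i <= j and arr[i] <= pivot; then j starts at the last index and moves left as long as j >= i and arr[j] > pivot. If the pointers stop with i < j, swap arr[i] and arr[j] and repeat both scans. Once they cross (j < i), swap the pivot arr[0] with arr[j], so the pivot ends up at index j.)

Hoare-style two-pointer partition with pivot = 26:

Initial array: [26, 32, 15, 18, 14, 3, 1, 14, 29]

Pointers start at i = 1, j = 8.
i stops at index 1 (arr[1]=32 > 26), j stops at index 7 (arr[7]=14 <= 26): swap arr[1] and arr[7], array becomes [26, 14, 15, 18, 14, 3, 1, 32, 29]
i ends at 7, j ends at 6: the pointers have crossed (j < i), so scanning stops.

Swap pivot arr[0] with arr[6] to place pivot at position 6: [1, 14, 15, 18, 14, 3, 26, 32, 29]
Pivot position: 6

After partitioning with pivot 26, the array becomes [1, 14, 15, 18, 14, 3, 26, 32, 29]. The pivot is placed at index 6. All elements to the left of the pivot are <= 26, and all elements to the right are > 26.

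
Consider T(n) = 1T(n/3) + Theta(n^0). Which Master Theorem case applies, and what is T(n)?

Master Theorem for T(n) = 1T(n/3) + O(n^0):

a = 1, b = 3, c = 0
log_b(a) = log_3(1) = 0.0000

Case 2: c = 0 = log_3(1) = 0.0000
T(n) = O(n^0 log n) = O(log n)

For T(n) = 1T(n/3) + O(n^0): log_3(1) = 0.0000. This is Case 2 of the Master Theorem (c = log_b(a), equal work at all levels), giving O(log n).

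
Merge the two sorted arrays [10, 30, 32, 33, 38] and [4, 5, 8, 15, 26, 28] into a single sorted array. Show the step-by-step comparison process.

Merging process:

Compare 10 vs 4: take 4 from right. Merged: [4]
Compare 10 vs 5: take 5 from right. Merged: [4, 5]
Compare 10 vs 8: take 8 from right. Merged: [4, 5, 8]
Compare 10 vs 15: take 10 from left. Merged: [4, 5, 8, 10]
Compare 30 vs 15: take 15 from right. Merged: [4, 5, 8, 10, 15]
Compare 30 vs 26: take 26 from right. Merged: [4, 5, 8, 10, 15, 26]
Compare 30 vs 28: take 28 from right. Merged: [4, 5, 8, 10, 15, 26, 28]
Append remaining from left: [30, 32, 33, 38]. Merged: [4, 5, 8, 10, 15, 26, 28, 30, 32, 33, 38]

Final merged array: [4, 5, 8, 10, 15, 26, 28, 30, 32, 33, 38]
Total comparisons: 7

The merged array is [4, 5, 8, 10, 15, 26, 28, 30, 32, 33, 38], requiring 7 comparisons. The merge step runs in O(n) time where n is the total number of elements.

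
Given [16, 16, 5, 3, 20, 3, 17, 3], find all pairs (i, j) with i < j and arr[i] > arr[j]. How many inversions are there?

Finding inversions in [16, 16, 5, 3, 20, 3, 17, 3]:

(0, 2): arr[0]=16 > arr[2]=5
(0, 3): arr[0]=16 > arr[3]=3
(0, 5): arr[0]=16 > arr[5]=3
(0, 7): arr[0]=16 > arr[7]=3
(1, 2): arr[1]=16 > arr[2]=5
(1, 3): arr[1]=16 > arr[3]=3
(1, 5): arr[1]=16 > arr[5]=3
(1, 7): arr[1]=16 > arr[7]=3
(2, 3): arr[2]=5 > arr[3]=3
(2, 5): arr[2]=5 > arr[5]=3
(2, 7): arr[2]=5 > arr[7]=3
(4, 5): arr[4]=20 > arr[5]=3
(4, 6): arr[4]=20 > arr[6]=17
(4, 7): arr[4]=20 > arr[7]=3
(6, 7): arr[6]=17 > arr[7]=3

Total inversions: 15

The array has 15 inversion(s): (0,2), (0,3), (0,5), (0,7), (1,2), (1,3), (1,5), (1,7), (2,3), (2,5), (2,7), (4,5), (4,6), (4,7), (6,7). Each pair (i,j) satisfies i < j and arr[i] > arr[j].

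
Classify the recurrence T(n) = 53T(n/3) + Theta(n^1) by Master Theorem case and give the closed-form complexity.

Master Theorem for T(n) = 53T(n/3) + O(n^1):

a = 53, b = 3, c = 1
log_b(a) = log_3(53) = 3.6139

Case 1: c = 1 < log_3(53) = 3.6139
T(n) = O(n^(log_3 53))

For T(n) = 53T(n/3) + O(n^1): log_3(53) = 3.6139. This is Case 1 of the Master Theorem (c < log_b(a), work dominated by leaves), giving O(n^(log_3 53)).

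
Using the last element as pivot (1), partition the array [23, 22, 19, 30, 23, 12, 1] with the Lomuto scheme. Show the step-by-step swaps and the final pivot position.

Lomuto partition with pivot = 1:

Initial array: [23, 22, 19, 30, 23, 12, 1]

arr[0]=23 > 1: no swap
arr[1]=22 > 1: no swap
arr[2]=19 > 1: no swap
arr[3]=30 > 1: no swap
arr[4]=23 > 1: no swap
arr[5]=12 > 1: no swap

Place pivot at position 0: [1, 22, 19, 30, 23, 12, 23]
Pivot position: 0

After partitioning with pivot 1, the array becomes [1, 22, 19, 30, 23, 12, 23]. The pivot is placed at index 0. All elements to the left of the pivot are <= 1, and all elements to the right are > 1.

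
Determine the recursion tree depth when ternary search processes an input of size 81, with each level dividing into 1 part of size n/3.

For divide and conquer with division factor 3:

Problem sizes at each level:
Level 0: 81
Level 1: 27
Level 2: 9
Level 3: 3
Level 4: 1

The root is level 0 and the size-1 base case is level 4 (the tree spans levels 0 through 4, i.e. 5 levels counting the root), so the depth is the number of divisions: log_3(81) = 4

The recursion tree depth is log_3(81) = 4. At each level, the problem size is divided by 3, so it takes 4 divisions to reduce to a base case of size 1. The algorithm makes 1 recursive call at each level.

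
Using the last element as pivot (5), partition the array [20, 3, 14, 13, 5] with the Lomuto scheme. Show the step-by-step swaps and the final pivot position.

Lomuto partition with pivot = 5:

Initial array: [20, 3, 14, 13, 5]

arr[0]=20 > 5: no swap
arr[1]=3 <= 5: swap with position 0, array becomes [3, 20, 14, 13, 5]
arr[2]=14 > 5: no swap
arr[3]=13 > 5: no swap

Place pivot at position 1: [3, 5, 14, 13, 20]
Pivot position: 1

After partitioning with pivot 5, the array becomes [3, 5, 14, 13, 20]. The pivot is placed at index 1. All elements to the left of the pivot are <= 5, and all elements to the right are > 5.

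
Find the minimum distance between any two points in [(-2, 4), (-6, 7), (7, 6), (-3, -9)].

Computing all pairwise distances among 4 points:

d((-2, 4), (-6, 7)) = 5.0 <-- minimum
d((-2, 4), (7, 6)) = 9.2195
d((-2, 4), (-3, -9)) = 13.0384
d((-6, 7), (7, 6)) = 13.0384
d((-6, 7), (-3, -9)) = 16.2788
d((7, 6), (-3, -9)) = 18.0278

Closest pair: (-2, 4) and (-6, 7) with distance 5.0

The closest pair is (-2, 4) and (-6, 7) with Euclidean distance 5.0. For 4 points, brute-force pairwise comparison is shown above. For large n, the divide-and-conquer algorithm (sort by x, recurse on halves, check the dividing strip) achieves O(n log n).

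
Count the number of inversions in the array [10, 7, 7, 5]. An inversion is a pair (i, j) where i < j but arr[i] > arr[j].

Finding inversions in [10, 7, 7, 5]:

(0, 1): arr[0]=10 > arr[1]=7
(0, 2): arr[0]=10 > arr[2]=7
(0, 3): arr[0]=10 > arr[3]=5
(1, 3): arr[1]=7 > arr[3]=5
(2, 3): arr[2]=7 > arr[3]=5

Total inversions: 5

The array has 5 inversion(s): (0,1), (0,2), (0,3), (1,3), (2,3). Each pair (i,j) satisfies i < j and arr[i] > arr[j].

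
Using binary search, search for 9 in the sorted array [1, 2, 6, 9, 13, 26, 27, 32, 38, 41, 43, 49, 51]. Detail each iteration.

Binary search for 9 in [1, 2, 6, 9, 13, 26, 27, 32, 38, 41, 43, 49, 51]:

lo=0, hi=12, mid=6, arr[mid]=27 -> 27 > 9, search left half
lo=0, hi=5, mid=2, arr[mid]=6 -> 6 < 9, search right half
lo=3, hi=5, mid=4, arr[mid]=13 -> 13 > 9, search left half
lo=3, hi=3, mid=3, arr[mid]=9 -> Found target at index 3!

Binary search finds 9 at index 3 after 4 comparisons. The search repeatedly halves the search space by comparing with the middle element.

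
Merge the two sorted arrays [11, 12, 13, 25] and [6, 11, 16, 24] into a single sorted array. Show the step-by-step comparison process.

Merging process:

Compare 11 vs 6: take 6 from right. Merged: [6]
Compare 11 vs 11: take 11 from left. Merged: [6, 11]
Compare 12 vs 11: take 11 from right. Merged: [6, 11, 11]
Compare 12 vs 16: take 12 from left. Merged: [6, 11, 11, 12]
Compare 13 vs 16: take 13 from left. Merged: [6, 11, 11, 12, 13]
Compare 25 vs 16: take 16 from right. Merged: [6, 11, 11, 12, 13, 16]
Compare 25 vs 24: take 24 from right. Merged: [6, 11, 11, 12, 13, 16, 24]
Append remaining from left: [25]. Merged: [6, 11, 11, 12, 13, 16, 24, 25]

Final merged array: [6, 11, 11, 12, 13, 16, 24, 25]
Total comparisons: 7

The merged array is [6, 11, 11, 12, 13, 16, 24, 25], requiring 7 comparisons. The merge step runs in O(n) time where n is the total number of elements.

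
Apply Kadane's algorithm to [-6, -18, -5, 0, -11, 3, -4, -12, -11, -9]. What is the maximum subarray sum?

Using Kadane's algorithm on [-6, -18, -5, 0, -11, 3, -4, -12, -11, -9]:

Scanning through the array:
Position 1 (value -18): max_ending_here = -18, max_so_far = -6
Position 2 (value -5): max_ending_here = -5, max_so_far = -5
Position 3 (value 0): max_ending_here = 0, max_so_far = 0
Position 4 (value -11): max_ending_here = -11, max_so_far = 0
Position 5 (value 3): max_ending_here = 3, max_so_far = 3
Position 6 (value -4): max_ending_here = -1, max_so_far = 3
Position 7 (value -12): max_ending_here = -12, max_so_far = 3
Position 8 (value -11): max_ending_here = -11, max_so_far = 3
Position 9 (value -9): max_ending_here = -9, max_so_far = 3

Maximum subarray: [3]
Maximum sum: 3

The maximum subarray is [3] with sum 3. This subarray runs from index 5 to index 5.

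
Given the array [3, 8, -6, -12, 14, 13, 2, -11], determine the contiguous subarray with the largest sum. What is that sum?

Using Kadane's algorithm on [3, 8, -6, -12, 14, 13, 2, -11]:

Scanning through the array:
Position 1 (value 8): max_ending_here = 11, max_so_far = 11
Position 2 (value -6): max_ending_here = 5, max_so_far = 11
Position 3 (value -12): max_ending_here = -7, max_so_far = 11
Position 4 (value 14): max_ending_here = 14, max_so_far = 14
Position 5 (value 13): max_ending_here = 27, max_so_far = 27
Position 6 (value 2): max_ending_here = 29, max_so_far = 29
Position 7 (value -11): max_ending_here = 18, max_so_far = 29

Maximum subarray: [14, 13, 2]
Maximum sum: 29

The maximum subarray is [14, 13, 2] with sum 29. This subarray runs from index 4 to index 6.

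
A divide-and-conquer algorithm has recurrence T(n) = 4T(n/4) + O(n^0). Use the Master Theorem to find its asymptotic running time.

Master Theorem for T(n) = 4T(n/4) + O(n^0):

a = 4, b = 4, c = 0
log_b(a) = log_4(4) = 1.0000

Case 1: c = 0 < log_4(4) = 1.0000
T(n) = O(n^(log_4 4)) = O(n)

For T(n) = 4T(n/4) + O(n^0): log_4(4) = 1.0000. This is Case 1 of the Master Theorem (c < log_b(a), work dominated by leaves), giving O(n).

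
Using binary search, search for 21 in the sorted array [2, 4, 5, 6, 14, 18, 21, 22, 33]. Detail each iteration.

Binary search for 21 in [2, 4, 5, 6, 14, 18, 21, 22, 33]:

lo=0, hi=8, mid=4, arr[mid]=14 -> 14 < 21, search right half
lo=5, hi=8, mid=6, arr[mid]=21 -> Found target at index 6!

Binary search finds 21 at index 6 after 2 comparisons. The search repeatedly halves the search space by comparing with the middle element.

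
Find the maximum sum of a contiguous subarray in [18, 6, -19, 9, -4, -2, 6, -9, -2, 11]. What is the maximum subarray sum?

Using Kadane's algorithm on [18, 6, -19, 9, -4, -2, 6, -9, -2, 11]:

Scanning through the array:
Position 1 (value 6): max_ending_here = 24, max_so_far = 24
Position 2 (value -19): max_ending_here = 5, max_so_far = 24
Position 3 (value 9): max_ending_here = 14, max_so_far = 24
Position 4 (value -4): max_ending_here = 10, max_so_far = 24
Position 5 (value -2): max_ending_here = 8, max_so_far = 24
Position 6 (value 6): max_ending_here = 14, max_so_far = 24
Position 7 (value -9): max_ending_here = 5, max_so_far = 24
Position 8 (value -2): max_ending_here = 3, max_so_far = 24
Position 9 (value 11): max_ending_here = 14, max_so_far = 24

Maximum subarray: [18, 6]
Maximum sum: 24

The maximum subarray is [18, 6] with sum 24. This subarray runs from index 0 to index 1.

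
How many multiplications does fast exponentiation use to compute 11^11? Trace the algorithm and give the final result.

Computing 11^11 by squaring (build up from 11^1; each line after the first costs one multiplication):

11^1 = 11
11^2 = (11^1)^2 = 11^2 = 121
11^4 = (11^2)^2 = 121^2 = 14641
11^5 = 11 * 11^4 = 11 * 14641 = 161051
11^10 = (11^5)^2 = 161051^2 = 25937424601
11^11 = 11 * 11^10 = 11 * 25937424601 = 285311670611

Result: 285311670611
Multiplications needed: 5 (5 lines after 11^1)

11^11 = 285311670611. Using exponentiation by squaring, this requires 5 multiplications. The key idea: if the exponent is even, square the half-power; if odd, multiply by the base once.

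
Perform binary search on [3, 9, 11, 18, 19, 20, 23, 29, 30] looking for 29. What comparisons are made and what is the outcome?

Binary search for 29 in [3, 9, 11, 18, 19, 20, 23, 29, 30]:

lo=0, hi=8, mid=4, arr[mid]=19 -> 19 < 29, search right half
lo=5, hi=8, mid=6, arr[mid]=23 -> 23 < 29, search right half
lo=7, hi=8, mid=7, arr[mid]=29 -> Found target at index 7!

Binary search finds 29 at index 7 after 3 comparisons. The search repeatedly halves the search space by comparing with the middle element.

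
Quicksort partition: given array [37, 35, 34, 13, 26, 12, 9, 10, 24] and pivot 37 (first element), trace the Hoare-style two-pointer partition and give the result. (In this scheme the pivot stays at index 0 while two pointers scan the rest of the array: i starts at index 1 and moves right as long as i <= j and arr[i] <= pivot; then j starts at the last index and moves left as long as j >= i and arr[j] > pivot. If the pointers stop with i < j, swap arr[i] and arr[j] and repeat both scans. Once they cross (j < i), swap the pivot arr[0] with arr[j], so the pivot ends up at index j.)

Hoare-style two-pointer partition with pivot = 37:

Initial array: [37, 35, 34, 13, 26, 12, 9, 10, 24]

Pointers start at i = 1, j = 8.
i ends at 9, j ends at 8: the pointers have crossed (j < i), so scanning stops.

Swap pivot arr[0] with arr[8] to place pivot at position 8: [24, 35, 34, 13, 26, 12, 9, 10, 37]
Pivot position: 8

After partitioning with pivot 37, the array becomes [24, 35, 34, 13, 26, 12, 9, 10, 37]. The pivot is placed at index 8. All elements to the left of the pivot are <= 37, and all elements to the right are > 37.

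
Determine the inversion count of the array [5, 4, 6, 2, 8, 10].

Finding inversions in [5, 4, 6, 2, 8, 10]:

(0, 1): arr[0]=5 > arr[1]=4
(0, 3): arr[0]=5 > arr[3]=2
(1, 3): arr[1]=4 > arr[3]=2
(2, 3): arr[2]=6 > arr[3]=2

Total inversions: 4

The array has 4 inversion(s): (0,1), (0,3), (1,3), (2,3). Each pair (i,j) satisfies i < j and arr[i] > arr[j].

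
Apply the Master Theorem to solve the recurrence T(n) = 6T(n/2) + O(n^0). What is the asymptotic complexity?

Master Theorem for T(n) = 6T(n/2) + O(n^0):

a = 6, b = 2, c = 0
log_b(a) = log_2(6) = 2.5850

Case 1: c = 0 < log_2(6) = 2.5850
T(n) = O(n^(log_2 6))

For T(n) = 6T(n/2) + O(n^0): log_2(6) = 2.5850. This is Case 1 of the Master Theorem (c < log_b(a), work dominated by leaves), giving O(n^(log_2 6)).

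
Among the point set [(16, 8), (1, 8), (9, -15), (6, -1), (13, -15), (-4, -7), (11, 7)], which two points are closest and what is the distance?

Computing all pairwise distances among 7 points:

d((16, 8), (1, 8)) = 15.0
d((16, 8), (9, -15)) = 24.0416
d((16, 8), (6, -1)) = 13.4536
d((16, 8), (13, -15)) = 23.1948
d((16, 8), (-4, -7)) = 25.0
d((16, 8), (11, 7)) = 5.099
d((1, 8), (9, -15)) = 24.3516
d((1, 8), (6, -1)) = 10.2956
d((1, 8), (13, -15)) = 25.9422
d((1, 8), (-4, -7)) = 15.8114
d((1, 8), (11, 7)) = 10.0499
d((9, -15), (6, -1)) = 14.3178
d((9, -15), (13, -15)) = 4.0 <-- minimum
d((9, -15), (-4, -7)) = 15.2643
d((9, -15), (11, 7)) = 22.0907
d((6, -1), (13, -15)) = 15.6525
d((6, -1), (-4, -7)) = 11.6619
d((6, -1), (11, 7)) = 9.434
d((13, -15), (-4, -7)) = 18.7883
d((13, -15), (11, 7)) = 22.0907
d((-4, -7), (11, 7)) = 20.5183

Closest pair: (9, -15) and (13, -15) with distance 4.0

The closest pair is (9, -15) and (13, -15) with Euclidean distance 4.0. For 7 points, brute-force pairwise comparison is shown above. For large n, the divide-and-conquer algorithm (sort by x, recurse on halves, check the dividing strip) achieves O(n log n).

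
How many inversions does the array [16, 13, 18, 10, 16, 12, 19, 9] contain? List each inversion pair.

Finding inversions in [16, 13, 18, 10, 16, 12, 19, 9]:

(0, 1): arr[0]=16 > arr[1]=13
(0, 3): arr[0]=16 > arr[3]=10
(0, 5): arr[0]=16 > arr[5]=12
(0, 7): arr[0]=16 > arr[7]=9
(1, 3): arr[1]=13 > arr[3]=10
(1, 5): arr[1]=13 > arr[5]=12
(1, 7): arr[1]=13 > arr[7]=9
(2, 3): arr[2]=18 > arr[3]=10
(2, 4): arr[2]=18 > arr[4]=16
(2, 5): arr[2]=18 > arr[5]=12
(2, 7): arr[2]=18 > arr[7]=9
(3, 7): arr[3]=10 > arr[7]=9
(4, 5): arr[4]=16 > arr[5]=12
(4, 7): arr[4]=16 > arr[7]=9
(5, 7): arr[5]=12 > arr[7]=9
(6, 7): arr[6]=19 > arr[7]=9

Total inversions: 16

The array has 16 inversion(s): (0,1), (0,3), (0,5), (0,7), (1,3), (1,5), (1,7), (2,3), (2,4), (2,5), (2,7), (3,7), (4,5), (4,7), (5,7), (6,7). Each pair (i,j) satisfies i < j and arr[i] > arr[j].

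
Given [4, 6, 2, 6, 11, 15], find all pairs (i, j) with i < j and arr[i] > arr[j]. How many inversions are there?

Finding inversions in [4, 6, 2, 6, 11, 15]:

(0, 2): arr[0]=4 > arr[2]=2
(1, 2): arr[1]=6 > arr[2]=2

Total inversions: 2

The array has 2 inversion(s): (0,2), (1,2). Each pair (i,j) satisfies i < j and arr[i] > arr[j].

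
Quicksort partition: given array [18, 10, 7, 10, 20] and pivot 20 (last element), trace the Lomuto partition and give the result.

Lomuto partition with pivot = 20:

Initial array: [18, 10, 7, 10, 20]

arr[0]=18 <= 20: swap with position 0, array becomes [18, 10, 7, 10, 20]
arr[1]=10 <= 20: swap with position 1, array becomes [18, 10, 7, 10, 20]
arr[2]=7 <= 20: swap with position 2, array becomes [18, 10, 7, 10, 20]
arr[3]=10 <= 20: swap with position 3, array becomes [18, 10, 7, 10, 20]

Place pivot at position 4: [18, 10, 7, 10, 20]
Pivot position: 4

After partitioning with pivot 20, the array becomes [18, 10, 7, 10, 20]. The pivot is placed at index 4. All elements to the left of the pivot are <= 20, and all elements to the right are > 20.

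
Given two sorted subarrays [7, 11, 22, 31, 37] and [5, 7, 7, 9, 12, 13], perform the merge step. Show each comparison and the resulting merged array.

Merging process:

Compare 7 vs 5: take 5 from right. Merged: [5]
Compare 7 vs 7: take 7 from left. Merged: [5, 7]
Compare 11 vs 7: take 7 from right. Merged: [5, 7, 7]
Compare 11 vs 7: take 7 from right. Merged: [5, 7, 7, 7]
Compare 11 vs 9: take 9 from right. Merged: [5, 7, 7, 7, 9]
Compare 11 vs 12: take 11 from left. Merged: [5, 7, 7, 7, 9, 11]
Compare 22 vs 12: take 12 from right. Merged: [5, 7, 7, 7, 9, 11, 12]
Compare 22 vs 13: take 13 from right. Merged: [5, 7, 7, 7, 9, 11, 12, 13]
Append remaining from left: [22, 31, 37]. Merged: [5, 7, 7, 7, 9, 11, 12, 13, 22, 31, 37]

Final merged array: [5, 7, 7, 7, 9, 11, 12, 13, 22, 31, 37]
Total comparisons: 8

The merged array is [5, 7, 7, 7, 9, 11, 12, 13, 22, 31, 37], requiring 8 comparisons. The merge step runs in O(n) time where n is the total number of elements.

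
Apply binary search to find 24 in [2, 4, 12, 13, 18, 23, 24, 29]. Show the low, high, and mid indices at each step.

Binary search for 24 in [2, 4, 12, 13, 18, 23, 24, 29]:

lo=0, hi=7, mid=3, arr[mid]=13 -> 13 < 24, search right half
lo=4, hi=7, mid=5, arr[mid]=23 -> 23 < 24, search right half
lo=6, hi=7, mid=6, arr[mid]=24 -> Found target at index 6!

Binary search finds 24 at index 6 after 3 comparisons. The search repeatedly halves the search space by comparing with the middle element.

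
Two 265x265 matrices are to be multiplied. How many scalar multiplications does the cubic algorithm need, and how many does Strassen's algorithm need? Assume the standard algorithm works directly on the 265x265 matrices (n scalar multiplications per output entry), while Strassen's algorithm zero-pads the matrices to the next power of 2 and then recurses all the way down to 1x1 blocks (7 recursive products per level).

Matrix multiplication for 265x265 matrices:

Strassen's algorithm requires power-of-2 dimensions. Pad 265x265 to 512x512 (next power of 2).

Standard algorithm: 265^3 = 18609625 multiplications
Strassen's algorithm: 7^(log2(512)) = 7^9 = 40353607 multiplications
Difference: 18609625 - 40353607 = -21743982 (Strassen uses MORE here due to padding overhead — for small or just-over-power-of-2 n, padding can outweigh the per-level savings)

Standard: 18609625 multiplications (265^3). Strassen: 40353607 multiplications (7^9, after padding to 512x512). Strassen reduces 8 recursive multiplications to 7 at each level.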